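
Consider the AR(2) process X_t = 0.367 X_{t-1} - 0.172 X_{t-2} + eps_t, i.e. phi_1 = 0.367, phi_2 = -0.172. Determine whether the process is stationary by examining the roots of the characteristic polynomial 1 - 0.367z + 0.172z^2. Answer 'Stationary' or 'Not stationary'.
\text{Stationary}

The AR(p) characteristic polynomial is P(z) = 1 - 0.367z + 0.172z^2.
Stationarity requires all roots to lie outside the unit circle, i.e. |z| > 1 for every root.
Set 1 + (-0.367) z + (0.172) z^2 = 0, i.e. a z^2 + b z + c = 0 with a = 0.172, b = -0.367, c = 1.
Discriminant D = b^2 - 4ac = (-0.367)^2 - 4*(0.172)*1 = 0.134689 - (0.688) = -0.553311.
D < 0, so the roots are the complex-conjugate pair z = (-b +/- i sqrt(-D)) / (2a) = 1.0669 +/- 2.1624i.
For a conjugate pair |z|^2 = z * conj(z) = (product of roots) = c/a = 1/(0.172) = 5.813953, so |z| = sqrt(5.813953) = 2.4112 for both roots.
Moduli of all roots: 2.4112, 2.4112.
All moduli strictly greater than 1? Yes.
Verdict: Stationary.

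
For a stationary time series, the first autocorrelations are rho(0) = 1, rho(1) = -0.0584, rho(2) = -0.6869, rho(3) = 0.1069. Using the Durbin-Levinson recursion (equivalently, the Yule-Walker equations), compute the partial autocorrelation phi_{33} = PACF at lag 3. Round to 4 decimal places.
\phi_{33} = -0.0028

The PACF at lag k is phi_{kk}, the last component of the solution
to the Yule-Walker system G_k phi = r_k where
  (G_k)_{ij} = rho(|i - j|), (r_k)_i = rho(i), i,j = 1..k.
Equivalently, Durbin-Levinson gives phi_{kk} iteratively:
  phi_{11} = rho(1)
  phi_{kk} = [rho(k) - sum_{j=1..k-1} phi_{k-1,j} rho(k-j)]
            / [1 - sum_{j=1..k-1} phi_{k-1,j} rho(j)],
  phi_{k,j} = phi_{k-1,j} - phi_{kk} phi_{k-1,k-j},  j = 1..k-1.
Step k = 1:
  phi_11 = rho(1) = -0.0584.
Step k = 2:
  phi_22 = [rho(2) - phi_11 rho(1)] / [1 - phi_11 rho(1)] = [-0.6869 - (-0.0584)(-0.0584)] / [1 - (-0.0584)(-0.0584)]
         = -0.69031056 / 0.99658944 = -0.692673.
  Update: phi_21 = phi_11 - phi_22 phi_11 = -0.0584 - (-0.692673)(-0.0584) = -0.098852.
Step k = 3:
  phi_33 = [rho(3) - phi_21 rho(2) - phi_22 rho(1)] / [1 - phi_21 rho(1) - phi_22 rho(2)]
    numerator   = 0.1069 - (-0.098852)(-0.6869) - (-0.692673)(-0.0584) = -0.00145361
    denominator = 1 - (-0.098852)(-0.0584) - (-0.692673)(-0.6869) = 0.51842998
  phi_33 = -0.00145361 / 0.51842998 = -0.0028.
Therefore phi_{33} = -0.0028.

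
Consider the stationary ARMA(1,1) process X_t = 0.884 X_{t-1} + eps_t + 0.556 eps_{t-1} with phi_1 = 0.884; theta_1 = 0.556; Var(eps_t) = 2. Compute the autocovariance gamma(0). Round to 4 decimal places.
\gamma(0) = 20.9765

Multiply the model equation by X_{t-k} and take expectations. With theta_0 = psi_0 = 1 and psi_j the MA(infinity) weights, this gives
  gamma(k) - sum_i phi_i gamma(k-i) = c_k,
  c_k = sigma^2 * sum_{j=k..q} theta_j psi_{j-k}   (c_k = 0 for k > q),
using gamma(-m) = gamma(m).
psi-weights needed (psi_j = theta_j + sum_i phi_i psi_{j-i}):
  psi_1 = theta_1 + phi_1 = 0.556 + (0.884) = 1.44
Right-hand sides:
  c_0 = sigma^2 (1 + theta_1 psi_1) = 2 * (1 + (0.556)(1.44)) = 2 * 1.80064 = 3.60128
  c_1 = sigma^2 theta_1 = 2 * (0.556) = 1.112
  c_2 = 0
Equations for k = 0 and k = 1 (AR order 1):
  gamma(0) = phi_1 gamma(1) + c_0
  gamma(1) = phi_1 gamma(0) + c_1
Substituting the second into the first: gamma(0) (1 - phi_1^2) = c_0 + phi_1 c_1, so
  gamma(0) = (c_0 + phi_1 c_1) / (1 - phi_1^2) = (3.60128 + (0.884)(1.112)) / (1 - (0.884)^2) = 4.584288 / 0.218544 = 20.976499.
Therefore gamma(0) = 20.9765 (to 4 decimal places).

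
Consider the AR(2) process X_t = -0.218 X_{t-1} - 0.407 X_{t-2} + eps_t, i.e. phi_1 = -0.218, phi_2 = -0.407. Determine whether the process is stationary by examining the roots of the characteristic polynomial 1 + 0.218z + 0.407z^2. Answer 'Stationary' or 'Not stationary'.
\text{Stationary}

The AR(p) characteristic polynomial is P(z) = 1 + 0.218z + 0.407z^2.
Stationarity requires all roots to lie outside the unit circle, i.e. |z| > 1 for every root.
Set 1 + (0.218) z + (0.407) z^2 = 0, i.e. a z^2 + b z + c = 0 with a = 0.407, b = 0.218, c = 1.
Discriminant D = b^2 - 4ac = (0.218)^2 - 4*(0.407)*1 = 0.047524 - (1.628) = -1.580476.
D < 0, so the roots are the complex-conjugate pair z = (-b +/- i sqrt(-D)) / (2a) = -0.2678 +/- 1.5444i.
For a conjugate pair |z|^2 = z * conj(z) = (product of roots) = c/a = 1/(0.407) = 2.457002, so |z| = sqrt(2.457002) = 1.5675 for both roots.
Moduli of all roots: 1.5675, 1.5675.
All moduli strictly greater than 1? Yes.
Verdict: Stationary.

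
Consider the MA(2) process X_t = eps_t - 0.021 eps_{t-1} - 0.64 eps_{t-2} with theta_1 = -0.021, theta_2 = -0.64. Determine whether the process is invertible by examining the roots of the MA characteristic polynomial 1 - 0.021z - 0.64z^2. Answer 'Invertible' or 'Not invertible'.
\text{Invertible}

The MA(q) characteristic polynomial is P(z) = 1 - 0.021z - 0.64z^2.
Invertibility requires all roots to lie outside the unit circle, i.e. |z| > 1 for every root.
Set 1 + (-0.021) z + (-0.64) z^2 = 0, i.e. a z^2 + b z + c = 0 with a = -0.64, b = -0.021, c = 1.
Discriminant D = b^2 - 4ac = (-0.021)^2 - 4*(-0.64)*1 = 0.000441 - (-2.56) = 2.560441.
D >= 0, so the roots are real: z = (-b +/- sqrt(D)) / (2a) = (0.021 +/- 1.600138) / (-1.28).
  z_1 = (0.021 + 1.600138) / (-1.28) = -1.2665,   |z_1| = 1.2665.
  z_2 = (0.021 - 1.600138) / (-1.28) = 1.2337,   |z_2| = 1.2337.
Moduli of all roots: 1.2665, 1.2337.
All moduli strictly greater than 1? Yes.
Verdict: Invertible.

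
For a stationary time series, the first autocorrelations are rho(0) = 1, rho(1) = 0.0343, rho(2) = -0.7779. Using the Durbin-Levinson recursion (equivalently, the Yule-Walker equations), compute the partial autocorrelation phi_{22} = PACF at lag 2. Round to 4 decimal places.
\phi_{22} = -0.7800

The PACF at lag k is phi_{kk}, the last component of the solution
to the Yule-Walker system G_k phi = r_k where
  (G_k)_{ij} = rho(|i - j|), (r_k)_i = rho(i), i,j = 1..k.
Equivalently, Durbin-Levinson gives phi_{kk} iteratively:
  phi_{11} = rho(1)
  phi_{kk} = [rho(k) - sum_{j=1..k-1} phi_{k-1,j} rho(k-j)]
            / [1 - sum_{j=1..k-1} phi_{k-1,j} rho(j)],
  phi_{k,j} = phi_{k-1,j} - phi_{kk} phi_{k-1,k-j},  j = 1..k-1.
Step k = 1:
  phi_11 = rho(1) = 0.0343.
Step k = 2:
  phi_22 = [rho(2) - phi_11 rho(1)] / [1 - phi_11 rho(1)] = [-0.7779 - (0.0343)(0.0343)] / [1 - (0.0343)(0.0343)]
         = -0.77907649 / 0.99882351 = -0.78.
Therefore phi_{22} = -0.7800.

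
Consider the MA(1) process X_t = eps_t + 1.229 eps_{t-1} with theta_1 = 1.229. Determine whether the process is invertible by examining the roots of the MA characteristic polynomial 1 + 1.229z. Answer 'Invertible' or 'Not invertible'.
\text{Not invertible}

The MA(q) characteristic polynomial is P(z) = 1 + 1.229z.
Invertibility requires all roots to lie outside the unit circle, i.e. |z| > 1 for every root.
This is linear in z: 1 + (1.229) z = 0  =>  z = -1/(1.229) = -0.81367,  |z| = 0.81367.
Moduli of all roots: 0.8137.
All moduli strictly greater than 1? No.
Verdict: Not invertible.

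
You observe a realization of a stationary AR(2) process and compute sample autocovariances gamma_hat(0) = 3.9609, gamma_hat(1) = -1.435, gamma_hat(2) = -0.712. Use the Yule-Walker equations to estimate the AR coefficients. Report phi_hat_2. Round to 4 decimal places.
\hat\phi_{2} = -0.3580

The Yule-Walker equations for an AR(p) process read, in matrix form,
  Gamma_p phi = r_p,   with   (Gamma_p)_{ij} = gamma(|i - j|),
                       (r_p)_i = gamma(i),   i,j = 1..p.
Substitute the sample gammas (Toeplitz matrix and right-hand side of size 2):
  Gamma_p = [[3.9609, -1.435], [-1.435, 3.9609]]
  r_p     = [-1.435, -0.712]
Written out:
  3.9609 phi_1 - 1.435 phi_2 = -1.435
  -1.435 phi_1 + 3.9609 phi_2 = -0.712
Solve by Cramer's rule:
  det = gamma(0)^2 - gamma(1)^2 = (3.9609)^2 - (-1.435)^2 = 15.68872881 - 2.059225 = 13.62950381
  phi_hat_1 = [gamma(1) gamma(0) - gamma(1) gamma(2)] / det = [(-1.435)(3.9609) - (-1.435)(-0.712)] / 13.62950381 = -6.7056115 / 13.62950381 = -0.492
  phi_hat_2 = [gamma(0) gamma(2) - gamma(1)^2] / det = [(3.9609)(-0.712) - (-1.435)^2] / 13.62950381 = -4.8793858 / 13.62950381 = -0.358
So phi_hat = [-0.4920, -0.3580].
Therefore phi_hat_2 = -0.3580.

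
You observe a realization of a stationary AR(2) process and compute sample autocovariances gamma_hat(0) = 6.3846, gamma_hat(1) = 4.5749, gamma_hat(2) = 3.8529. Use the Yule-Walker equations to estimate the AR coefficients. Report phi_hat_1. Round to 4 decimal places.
\hat\phi_{1} = 0.5840

The Yule-Walker equations for an AR(p) process read, in matrix form,
  Gamma_p phi = r_p,   with   (Gamma_p)_{ij} = gamma(|i - j|),
                       (r_p)_i = gamma(i),   i,j = 1..p.
Substitute the sample gammas (Toeplitz matrix and right-hand side of size 2):
  Gamma_p = [[6.3846, 4.5749], [4.5749, 6.3846]]
  r_p     = [4.5749, 3.8529]
Written out:
  6.3846 phi_1 + 4.5749 phi_2 = 4.5749
  4.5749 phi_1 + 6.3846 phi_2 = 3.8529
Solve by Cramer's rule:
  det = gamma(0)^2 - gamma(1)^2 = (6.3846)^2 - (4.5749)^2 = 40.76311716 - 20.92971001 = 19.83340715
  phi_hat_1 = [gamma(1) gamma(0) - gamma(1) gamma(2)] / det = [(4.5749)(6.3846) - (4.5749)(3.8529)] / 19.83340715 = 11.58227433 / 19.83340715 = 0.584
  phi_hat_2 = [gamma(0) gamma(2) - gamma(1)^2] / det = [(6.3846)(3.8529) - (4.5749)^2] / 19.83340715 = 3.66951533 / 19.83340715 = 0.185
So phi_hat = [0.5840, 0.1850].
Therefore phi_hat_1 = 0.5840.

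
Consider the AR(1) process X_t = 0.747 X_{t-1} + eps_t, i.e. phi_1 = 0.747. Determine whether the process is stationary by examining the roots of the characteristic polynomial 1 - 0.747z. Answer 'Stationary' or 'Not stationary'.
\text{Stationary}

The AR(p) characteristic polynomial is P(z) = 1 - 0.747z.
Stationarity requires all roots to lie outside the unit circle, i.e. |z| > 1 for every root.
This is linear in z: 1 + (-0.747) z = 0  =>  z = -1/(-0.747) = 1.338688,  |z| = 1.338688.
Moduli of all roots: 1.3387.
All moduli strictly greater than 1? Yes.
Verdict: Stationary.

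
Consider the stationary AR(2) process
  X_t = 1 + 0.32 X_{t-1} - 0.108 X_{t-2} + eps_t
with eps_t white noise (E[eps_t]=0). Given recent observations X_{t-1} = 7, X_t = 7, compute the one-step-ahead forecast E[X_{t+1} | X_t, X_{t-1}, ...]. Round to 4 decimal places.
E[X_{t+1} \mid \mathcal F_t] = 2.4840

For an AR(p) model X_t = c + sum_i phi_i X_{t-i} + eps_t, the
one-step-ahead conditional mean is
  E[X_{t+1} | X_t, ...] = c + sum_i phi_i X_{t+1-i}.
Substitute known values:
  E[X_{t+1} | ...] = 1 + (0.32) * (7) + (-0.108) * (7)
                   = 2.4840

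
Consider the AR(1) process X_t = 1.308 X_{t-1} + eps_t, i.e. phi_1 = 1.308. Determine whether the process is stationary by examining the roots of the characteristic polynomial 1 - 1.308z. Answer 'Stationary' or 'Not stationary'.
\text{Not stationary}

The AR(p) characteristic polynomial is P(z) = 1 - 1.308z.
Stationarity requires all roots to lie outside the unit circle, i.e. |z| > 1 for every root.
This is linear in z: 1 + (-1.308) z = 0  =>  z = -1/(-1.308) = 0.764526,  |z| = 0.764526.
Moduli of all roots: 0.7645.
All moduli strictly greater than 1? No.
Verdict: Not stationary.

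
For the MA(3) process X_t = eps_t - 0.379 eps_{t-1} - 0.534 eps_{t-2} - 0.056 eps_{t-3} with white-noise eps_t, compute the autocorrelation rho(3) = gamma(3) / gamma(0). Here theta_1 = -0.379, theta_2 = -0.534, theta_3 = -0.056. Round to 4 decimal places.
\rho(3) = -0.0391

For an MA(q) process with theta_0 = 1, the autocovariance is
  gamma(k) = sigma^2 * sum_{i=0..q-k} theta_i * theta_{i+k},
and rho(k) = gamma(k) / gamma(0). Sigma^2 cancels.
  numerator   = (1)*(-0.056) = -0.056.
  denominator = (1)^2 + (-0.379)^2 + (-0.534)^2 + (-0.056)^2 = 1.431933.
  rho(3) = -0.056 / 1.431933 = -0.0391.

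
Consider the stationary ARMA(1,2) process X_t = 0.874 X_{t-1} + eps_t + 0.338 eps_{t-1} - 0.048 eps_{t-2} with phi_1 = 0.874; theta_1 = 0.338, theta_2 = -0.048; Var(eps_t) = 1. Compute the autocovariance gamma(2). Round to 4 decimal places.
\gamma(2) = 5.3910

Multiply the model equation by X_{t-k} and take expectations. With theta_0 = psi_0 = 1 and psi_j the MA(infinity) weights, this gives
  gamma(k) - sum_i phi_i gamma(k-i) = c_k,
  c_k = sigma^2 * sum_{j=k..q} theta_j psi_{j-k}   (c_k = 0 for k > q),
using gamma(-m) = gamma(m).
psi-weights needed (psi_j = theta_j + sum_i phi_i psi_{j-i}):
  psi_1 = theta_1 + phi_1 = 0.338 + (0.874) = 1.212
  psi_2 = theta_2 + phi_1 psi_1 = -0.048 + (0.874)(1.212) = 1.011288
Right-hand sides:
  c_0 = sigma^2 (1 + theta_1 psi_1 + theta_2 psi_2) = 1 * (1 + (0.338)(1.212) + (-0.048)(1.011288)) = 1 * 1.361114 = 1.361114
  c_1 = sigma^2 (theta_1 + theta_2 psi_1) = 1 * (0.338 + (-0.048)(1.212)) = 0.279824
  c_2 = sigma^2 theta_2 = 1 * (-0.048) = -0.048
Equations for k = 0 and k = 1 (AR order 1):
  gamma(0) = phi_1 gamma(1) + c_0
  gamma(1) = phi_1 gamma(0) + c_1
Substituting the second into the first: gamma(0) (1 - phi_1^2) = c_0 + phi_1 c_1, so
  gamma(0) = (c_0 + phi_1 c_1) / (1 - phi_1^2) = (1.361114 + (0.874)(0.279824)) / (1 - (0.874)^2) = 1.60568 / 0.236124 = 6.800157.
  gamma(1) = phi_1 gamma(0) + c_1 = (0.874)(6.800157) + (0.279824) = 6.223162.
For k = 2: gamma(2) = phi_1 gamma(1) + c_2
  = (0.874)(6.223162) + (-0.048) = 5.391043.
Therefore gamma(2) = 5.3910 (to 4 decimal places).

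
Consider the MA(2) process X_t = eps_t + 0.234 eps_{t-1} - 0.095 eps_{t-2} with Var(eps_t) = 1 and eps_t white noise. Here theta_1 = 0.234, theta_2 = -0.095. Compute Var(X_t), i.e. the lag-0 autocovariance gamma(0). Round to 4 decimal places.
\gamma(0) = 1.0638

For an MA(q) process X_t = eps_t + sum_i theta_i eps_{t-i} with
Var(eps_t) = sigma^2, the variance is
  gamma(0) = sigma^2 * (1 + sum_i theta_i^2).
  sum_i theta_i^2 = (0.234)^2 + (-0.095)^2 = 0.054756 + 0.009025 = 0.063781.
  gamma(0) = 1 * (1 + 0.063781) = 1 * 1.063781 = 1.063781, which rounds to 1.0638.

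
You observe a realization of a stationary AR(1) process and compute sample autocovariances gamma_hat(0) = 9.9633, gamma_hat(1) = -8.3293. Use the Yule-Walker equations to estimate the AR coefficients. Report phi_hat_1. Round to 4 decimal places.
\hat\phi_{1} = -0.8360

The Yule-Walker equations for an AR(p) process read, in matrix form,
  Gamma_p phi = r_p,   with   (Gamma_p)_{ij} = gamma(|i - j|),
                       (r_p)_i = gamma(i),   i,j = 1..p.
Substitute the sample gammas (Toeplitz matrix and right-hand side of size 1):
  Gamma_p = [[9.9633]]
  r_p     = [-8.3293]
With p = 1 this is the single equation gamma(0) phi_1 = gamma(1):
  phi_hat_1 = gamma(1) / gamma(0) = -8.3293 / 9.9633 = -0.8360.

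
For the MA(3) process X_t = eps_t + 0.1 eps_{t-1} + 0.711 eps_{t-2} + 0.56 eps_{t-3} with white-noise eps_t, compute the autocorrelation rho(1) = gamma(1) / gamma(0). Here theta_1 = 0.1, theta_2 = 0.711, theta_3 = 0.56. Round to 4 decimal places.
\rho(1) = 0.3112

For an MA(q) process with theta_0 = 1, the autocovariance is
  gamma(k) = sigma^2 * sum_{i=0..q-k} theta_i * theta_{i+k},
and rho(k) = gamma(k) / gamma(0). Sigma^2 cancels.
  numerator   = (1)*(0.1) + (0.1)*(0.711) + (0.711)*(0.56) = 0.56926.
  denominator = (1)^2 + (0.1)^2 + (0.711)^2 + (0.56)^2 = 1.829121.
  rho(1) = 0.56926 / 1.829121 = 0.3112.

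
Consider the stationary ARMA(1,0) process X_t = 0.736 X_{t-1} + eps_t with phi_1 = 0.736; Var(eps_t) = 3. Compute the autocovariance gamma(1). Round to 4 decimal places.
\gamma(1) = 4.8178

Multiply the model equation by X_{t-k} and take expectations. With theta_0 = psi_0 = 1 and psi_j the MA(infinity) weights, this gives
  gamma(k) - sum_i phi_i gamma(k-i) = c_k,
  c_k = sigma^2 * sum_{j=k..q} theta_j psi_{j-k}   (c_k = 0 for k > q),
using gamma(-m) = gamma(m).
Pure AR (q = 0): c_0 = sigma^2 = 3, c_k = 0 for k >= 1.
Equations for k = 0 and k = 1 (AR order 1):
  gamma(0) = phi_1 gamma(1) + c_0
  gamma(1) = phi_1 gamma(0) + c_1
Substituting the second into the first: gamma(0) (1 - phi_1^2) = c_0 + phi_1 c_1, so
  gamma(0) = c_0 / (1 - phi_1^2) = 3 / (1 - (0.736)^2) = 3 / 0.458304 = 6.545873.
  gamma(1) = phi_1 gamma(0) = (0.736)(6.545873) = 4.817763.
Therefore gamma(1) = 4.8178 (to 4 decimal places).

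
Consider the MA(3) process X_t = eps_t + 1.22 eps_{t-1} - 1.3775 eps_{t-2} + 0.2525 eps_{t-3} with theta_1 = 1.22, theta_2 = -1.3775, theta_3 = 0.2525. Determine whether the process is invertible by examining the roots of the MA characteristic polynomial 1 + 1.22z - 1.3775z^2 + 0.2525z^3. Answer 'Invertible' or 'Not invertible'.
\text{Not invertible}

The MA(q) characteristic polynomial is P(z) = 1 + 1.22z - 1.3775z^2 + 0.2525z^3.
Invertibility requires all roots to lie outside the unit circle, i.e. |z| > 1 for every root.
Degree 3: look for a simple real root z0 first, then factor out (1 - z/z0) and solve the remaining quadratic.
Testing z0 = 4: P(4) = 1 + (1.22)(4) + (-1.3775)(4)^2 + (0.2525)(4)^3
  = 1 + (4.88) + (-22.04) + (16.16) = 0.  So z_0 = 4 is a root, |z_0| = 4.
Divide out the factor (1 - 0.25 z) = (1 - z/z0) (since 1/z0 = 0.25):
  P(z) = (1 - 0.25 z)(1 + (1.47) z + (-1.01) z^2)
  [check: z-coef 1.47 - (0.25) = 1.22; z^2-coef -1.01 - (0.25)(1.47) = -1.3775; z^3-coef -(0.25)(-1.01) = 0.2525.]
Remaining roots from the quadratic factor 1 + (1.47) z + (-1.01) z^2:
  Set 1 + (1.47) z + (-1.01) z^2 = 0, i.e. a z^2 + b z + c = 0 with a = -1.01, b = 1.47, c = 1.
  Discriminant D = b^2 - 4ac = (1.47)^2 - 4*(-1.01)*1 = 2.1609 - (-4.04) = 6.2009.
  D >= 0, so the roots are real: z = (-b +/- sqrt(D)) / (2a) = (-1.47 +/- 2.490161) / (-2.02).
    z_1 = (-1.47 + 2.490161) / (-2.02) = -0.505,   |z_1| = 0.505.
    z_2 = (-1.47 - 2.490161) / (-2.02) = 1.9605,   |z_2| = 1.9605.
Moduli of all roots: 4.0000, 0.5050, 1.9605.
All moduli strictly greater than 1? No.
Verdict: Not invertible.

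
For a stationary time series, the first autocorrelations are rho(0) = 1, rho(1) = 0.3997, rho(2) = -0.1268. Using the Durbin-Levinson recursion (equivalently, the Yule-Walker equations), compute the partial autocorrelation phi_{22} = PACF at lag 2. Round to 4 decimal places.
\phi_{22} = -0.3410

The PACF at lag k is phi_{kk}, the last component of the solution
to the Yule-Walker system G_k phi = r_k where
  (G_k)_{ij} = rho(|i - j|), (r_k)_i = rho(i), i,j = 1..k.
Equivalently, Durbin-Levinson gives phi_{kk} iteratively:
  phi_{11} = rho(1)
  phi_{kk} = [rho(k) - sum_{j=1..k-1} phi_{k-1,j} rho(k-j)]
            / [1 - sum_{j=1..k-1} phi_{k-1,j} rho(j)],
  phi_{k,j} = phi_{k-1,j} - phi_{kk} phi_{k-1,k-j},  j = 1..k-1.
Step k = 1:
  phi_11 = rho(1) = 0.3997.
Step k = 2:
  phi_22 = [rho(2) - phi_11 rho(1)] / [1 - phi_11 rho(1)] = [-0.1268 - (0.3997)(0.3997)] / [1 - (0.3997)(0.3997)]
         = -0.28656009 / 0.84023991 = -0.341.
Therefore phi_{22} = -0.3410.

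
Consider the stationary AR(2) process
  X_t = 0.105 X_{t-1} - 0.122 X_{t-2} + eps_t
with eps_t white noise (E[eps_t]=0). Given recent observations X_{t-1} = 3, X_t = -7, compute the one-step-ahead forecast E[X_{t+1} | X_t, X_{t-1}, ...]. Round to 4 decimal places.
E[X_{t+1} \mid \mathcal F_t] = -1.1010

For an AR(p) model X_t = c + sum_i phi_i X_{t-i} + eps_t, the
one-step-ahead conditional mean is
  E[X_{t+1} | X_t, ...] = c + sum_i phi_i X_{t+1-i}.
Substitute known values:
  E[X_{t+1} | ...] = (0.105) * (-7) + (-0.122) * (3)
                   = -1.1010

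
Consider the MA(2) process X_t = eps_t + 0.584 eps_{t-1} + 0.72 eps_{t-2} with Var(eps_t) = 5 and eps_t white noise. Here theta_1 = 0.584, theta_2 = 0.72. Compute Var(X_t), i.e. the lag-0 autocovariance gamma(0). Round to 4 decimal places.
\gamma(0) = 9.2973

For an MA(q) process X_t = eps_t + sum_i theta_i eps_{t-i} with
Var(eps_t) = sigma^2, the variance is
  gamma(0) = sigma^2 * (1 + sum_i theta_i^2).
  sum_i theta_i^2 = (0.584)^2 + (0.72)^2 = 0.341056 + 0.5184 = 0.859456.
  gamma(0) = 5 * (1 + 0.859456) = 5 * 1.859456 = 9.29728, which rounds to 9.2973.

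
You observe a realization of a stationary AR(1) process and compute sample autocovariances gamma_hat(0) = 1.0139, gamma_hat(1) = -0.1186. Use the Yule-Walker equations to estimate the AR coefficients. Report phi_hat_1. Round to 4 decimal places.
\hat\phi_{1} = -0.1170

The Yule-Walker equations for an AR(p) process read, in matrix form,
  Gamma_p phi = r_p,   with   (Gamma_p)_{ij} = gamma(|i - j|),
                       (r_p)_i = gamma(i),   i,j = 1..p.
Substitute the sample gammas (Toeplitz matrix and right-hand side of size 1):
  Gamma_p = [[1.0139]]
  r_p     = [-0.1186]
With p = 1 this is the single equation gamma(0) phi_1 = gamma(1):
  phi_hat_1 = gamma(1) / gamma(0) = -0.1186 / 1.0139 = -0.1170.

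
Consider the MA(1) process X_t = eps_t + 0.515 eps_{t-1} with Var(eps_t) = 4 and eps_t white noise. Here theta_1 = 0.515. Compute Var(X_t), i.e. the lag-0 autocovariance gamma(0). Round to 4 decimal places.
\gamma(0) = 5.0609

For an MA(q) process X_t = eps_t + sum_i theta_i eps_{t-i} with
Var(eps_t) = sigma^2, the variance is
  gamma(0) = sigma^2 * (1 + sum_i theta_i^2).
  sum_i theta_i^2 = (0.515)^2 = 0.265225.
  gamma(0) = 4 * (1 + 0.265225) = 4 * 1.265225 = 5.0609.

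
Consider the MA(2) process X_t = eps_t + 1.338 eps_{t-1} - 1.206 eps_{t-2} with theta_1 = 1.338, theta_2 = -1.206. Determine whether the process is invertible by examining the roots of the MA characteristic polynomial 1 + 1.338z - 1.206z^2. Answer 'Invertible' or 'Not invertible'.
\text{Not invertible}

The MA(q) characteristic polynomial is P(z) = 1 + 1.338z - 1.206z^2.
Invertibility requires all roots to lie outside the unit circle, i.e. |z| > 1 for every root.
Set 1 + (1.338) z + (-1.206) z^2 = 0, i.e. a z^2 + b z + c = 0 with a = -1.206, b = 1.338, c = 1.
Discriminant D = b^2 - 4ac = (1.338)^2 - 4*(-1.206)*1 = 1.790244 - (-4.824) = 6.614244.
D >= 0, so the roots are real: z = (-b +/- sqrt(D)) / (2a) = (-1.338 +/- 2.571817) / (-2.412).
  z_1 = (-1.338 + 2.571817) / (-2.412) = -0.5115,   |z_1| = 0.5115.
  z_2 = (-1.338 - 2.571817) / (-2.412) = 1.621,   |z_2| = 1.621.
Moduli of all roots: 0.5115, 1.6210.
All moduli strictly greater than 1? No.
Verdict: Not invertible.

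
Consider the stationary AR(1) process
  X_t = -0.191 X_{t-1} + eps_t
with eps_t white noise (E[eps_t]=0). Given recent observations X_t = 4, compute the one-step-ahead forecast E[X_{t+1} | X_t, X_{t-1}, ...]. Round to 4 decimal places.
E[X_{t+1} \mid \mathcal F_t] = -0.7640

For an AR(p) model X_t = c + sum_i phi_i X_{t-i} + eps_t, the
one-step-ahead conditional mean is
  E[X_{t+1} | X_t, ...] = c + sum_i phi_i X_{t+1-i}.
Substitute known values:
  E[X_{t+1} | ...] = (-0.191) * (4)
                   = -0.7640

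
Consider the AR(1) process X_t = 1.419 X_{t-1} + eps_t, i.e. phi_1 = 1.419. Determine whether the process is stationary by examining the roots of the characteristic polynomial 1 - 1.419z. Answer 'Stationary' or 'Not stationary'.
\text{Not stationary}

The AR(p) characteristic polynomial is P(z) = 1 - 1.419z.
Stationarity requires all roots to lie outside the unit circle, i.e. |z| > 1 for every root.
This is linear in z: 1 + (-1.419) z = 0  =>  z = -1/(-1.419) = 0.704722,  |z| = 0.704722.
Moduli of all roots: 0.7047.
All moduli strictly greater than 1? No.
Verdict: Not stationary.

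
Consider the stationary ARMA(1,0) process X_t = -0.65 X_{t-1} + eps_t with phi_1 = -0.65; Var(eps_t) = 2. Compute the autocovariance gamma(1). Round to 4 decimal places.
\gamma(1) = -2.2511

Multiply the model equation by X_{t-k} and take expectations. With theta_0 = psi_0 = 1 and psi_j the MA(infinity) weights, this gives
  gamma(k) - sum_i phi_i gamma(k-i) = c_k,
  c_k = sigma^2 * sum_{j=k..q} theta_j psi_{j-k}   (c_k = 0 for k > q),
using gamma(-m) = gamma(m).
Pure AR (q = 0): c_0 = sigma^2 = 2, c_k = 0 for k >= 1.
Equations for k = 0 and k = 1 (AR order 1):
  gamma(0) = phi_1 gamma(1) + c_0
  gamma(1) = phi_1 gamma(0) + c_1
Substituting the second into the first: gamma(0) (1 - phi_1^2) = c_0 + phi_1 c_1, so
  gamma(0) = c_0 / (1 - phi_1^2) = 2 / (1 - (-0.65)^2) = 2 / 0.5775 = 3.463203.
  gamma(1) = phi_1 gamma(0) = (-0.65)(3.463203) = -2.251082.
Therefore gamma(1) = -2.2511 (to 4 decimal places).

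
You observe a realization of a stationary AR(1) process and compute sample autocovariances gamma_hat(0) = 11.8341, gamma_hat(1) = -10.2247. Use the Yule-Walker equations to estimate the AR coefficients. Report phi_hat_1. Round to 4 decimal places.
\hat\phi_{1} = -0.8640

The Yule-Walker equations for an AR(p) process read, in matrix form,
  Gamma_p phi = r_p,   with   (Gamma_p)_{ij} = gamma(|i - j|),
                       (r_p)_i = gamma(i),   i,j = 1..p.
Substitute the sample gammas (Toeplitz matrix and right-hand side of size 1):
  Gamma_p = [[11.8341]]
  r_p     = [-10.2247]
With p = 1 this is the single equation gamma(0) phi_1 = gamma(1):
  phi_hat_1 = gamma(1) / gamma(0) = -10.2247 / 11.8341 = -0.8640.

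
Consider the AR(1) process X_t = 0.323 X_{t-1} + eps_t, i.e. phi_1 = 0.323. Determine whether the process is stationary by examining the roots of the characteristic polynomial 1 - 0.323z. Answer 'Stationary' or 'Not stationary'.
\text{Stationary}

The AR(p) characteristic polynomial is P(z) = 1 - 0.323z.
Stationarity requires all roots to lie outside the unit circle, i.e. |z| > 1 for every root.
This is linear in z: 1 + (-0.323) z = 0  =>  z = -1/(-0.323) = 3.095975,  |z| = 3.095975.
Moduli of all roots: 3.0960.
All moduli strictly greater than 1? Yes.
Verdict: Stationary.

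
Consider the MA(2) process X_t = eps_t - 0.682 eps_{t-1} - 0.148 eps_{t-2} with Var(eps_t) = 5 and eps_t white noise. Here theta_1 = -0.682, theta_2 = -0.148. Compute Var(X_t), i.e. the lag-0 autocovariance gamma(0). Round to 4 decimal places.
\gamma(0) = 7.4351

For an MA(q) process X_t = eps_t + sum_i theta_i eps_{t-i} with
Var(eps_t) = sigma^2, the variance is
  gamma(0) = sigma^2 * (1 + sum_i theta_i^2).
  sum_i theta_i^2 = (-0.682)^2 + (-0.148)^2 = 0.465124 + 0.021904 = 0.487028.
  gamma(0) = 5 * (1 + 0.487028) = 5 * 1.487028 = 7.43514, which rounds to 7.4351.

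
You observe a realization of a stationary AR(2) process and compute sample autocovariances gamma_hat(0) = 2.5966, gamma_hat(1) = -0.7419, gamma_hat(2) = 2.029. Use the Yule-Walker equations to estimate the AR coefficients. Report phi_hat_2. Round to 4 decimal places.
\hat\phi_{2} = 0.7620

The Yule-Walker equations for an AR(p) process read, in matrix form,
  Gamma_p phi = r_p,   with   (Gamma_p)_{ij} = gamma(|i - j|),
                       (r_p)_i = gamma(i),   i,j = 1..p.
Substitute the sample gammas (Toeplitz matrix and right-hand side of size 2):
  Gamma_p = [[2.5966, -0.7419], [-0.7419, 2.5966]]
  r_p     = [-0.7419, 2.029]
Written out:
  2.5966 phi_1 - 0.7419 phi_2 = -0.7419
  -0.7419 phi_1 + 2.5966 phi_2 = 2.029
Solve by Cramer's rule:
  det = gamma(0)^2 - gamma(1)^2 = (2.5966)^2 - (-0.7419)^2 = 6.74233156 - 0.55041561 = 6.19191595
  phi_hat_1 = [gamma(1) gamma(0) - gamma(1) gamma(2)] / det = [(-0.7419)(2.5966) - (-0.7419)(2.029)] / 6.19191595 = -0.42110244 / 6.19191595 = -0.068
  phi_hat_2 = [gamma(0) gamma(2) - gamma(1)^2] / det = [(2.5966)(2.029) - (-0.7419)^2] / 6.19191595 = 4.71808579 / 6.19191595 = 0.762
So phi_hat = [-0.0680, 0.7620].
Therefore phi_hat_2 = 0.7620.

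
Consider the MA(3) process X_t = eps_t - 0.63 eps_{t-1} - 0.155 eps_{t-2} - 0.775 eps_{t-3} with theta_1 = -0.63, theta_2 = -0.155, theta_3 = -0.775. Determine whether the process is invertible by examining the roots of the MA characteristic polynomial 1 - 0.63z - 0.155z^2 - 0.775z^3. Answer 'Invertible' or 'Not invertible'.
\text{Not invertible}

The MA(q) characteristic polynomial is P(z) = 1 - 0.63z - 0.155z^2 - 0.775z^3.
Invertibility requires all roots to lie outside the unit circle, i.e. |z| > 1 for every root.
Degree 3: look for a simple real root z0 first, then factor out (1 - z/z0) and solve the remaining quadratic.
Testing z0 = 0.8: P(0.8) = 1 + (-0.63)(0.8) + (-0.155)(0.8)^2 + (-0.775)(0.8)^3
  = 1 + (-0.504) + (-0.0992) + (-0.3968) = 0.  So z_0 = 0.8 is a root, |z_0| = 0.8.
Divide out the factor (1 - 1.25 z) = (1 - z/z0) (since 1/z0 = 1.25):
  P(z) = (1 - 1.25 z)(1 + (0.62) z + (0.62) z^2)
  [check: z-coef 0.62 - (1.25) = -0.63; z^2-coef 0.62 - (1.25)(0.62) = -0.155; z^3-coef -(1.25)(0.62) = -0.775.]
Remaining roots from the quadratic factor 1 + (0.62) z + (0.62) z^2:
  Set 1 + (0.62) z + (0.62) z^2 = 0, i.e. a z^2 + b z + c = 0 with a = 0.62, b = 0.62, c = 1.
  Discriminant D = b^2 - 4ac = (0.62)^2 - 4*(0.62)*1 = 0.3844 - (2.48) = -2.0956.
  D < 0, so the roots are the complex-conjugate pair z = (-b +/- i sqrt(-D)) / (2a) = -0.5 +/- 1.1674i.
  For a conjugate pair |z|^2 = z * conj(z) = (product of roots) = c/a = 1/(0.62) = 1.612903, so |z| = sqrt(1.612903) = 1.27 for both roots.
Moduli of all roots: 0.8000, 1.2700, 1.2700.
All moduli strictly greater than 1? No.
Verdict: Not invertible.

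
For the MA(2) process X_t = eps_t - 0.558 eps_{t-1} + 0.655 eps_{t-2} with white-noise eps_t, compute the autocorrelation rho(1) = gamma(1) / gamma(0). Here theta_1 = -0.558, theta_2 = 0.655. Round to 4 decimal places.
\rho(1) = -0.5306

For an MA(q) process with theta_0 = 1, the autocovariance is
  gamma(k) = sigma^2 * sum_{i=0..q-k} theta_i * theta_{i+k},
and rho(k) = gamma(k) / gamma(0). Sigma^2 cancels.
  numerator   = (1)*(-0.558) + (-0.558)*(0.655) = -0.92349.
  denominator = (1)^2 + (-0.558)^2 + (0.655)^2 = 1.740389.
  rho(1) = -0.92349 / 1.740389 = -0.5306.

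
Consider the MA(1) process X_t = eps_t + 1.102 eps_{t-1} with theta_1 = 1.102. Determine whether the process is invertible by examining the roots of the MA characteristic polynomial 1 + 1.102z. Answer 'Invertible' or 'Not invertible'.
\text{Not invertible}

The MA(q) characteristic polynomial is P(z) = 1 + 1.102z.
Invertibility requires all roots to lie outside the unit circle, i.e. |z| > 1 for every root.
This is linear in z: 1 + (1.102) z = 0  =>  z = -1/(1.102) = -0.907441,  |z| = 0.907441.
Moduli of all roots: 0.9074.
All moduli strictly greater than 1? No.
Verdict: Not invertible.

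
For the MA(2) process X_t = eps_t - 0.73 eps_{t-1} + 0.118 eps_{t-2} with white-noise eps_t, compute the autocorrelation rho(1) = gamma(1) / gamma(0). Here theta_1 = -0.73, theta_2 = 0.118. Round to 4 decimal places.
\rho(1) = -0.5276

For an MA(q) process with theta_0 = 1, the autocovariance is
  gamma(k) = sigma^2 * sum_{i=0..q-k} theta_i * theta_{i+k},
and rho(k) = gamma(k) / gamma(0). Sigma^2 cancels.
  numerator   = (1)*(-0.73) + (-0.73)*(0.118) = -0.81614.
  denominator = (1)^2 + (-0.73)^2 + (0.118)^2 = 1.546824.
  rho(1) = -0.81614 / 1.546824 = -0.5276.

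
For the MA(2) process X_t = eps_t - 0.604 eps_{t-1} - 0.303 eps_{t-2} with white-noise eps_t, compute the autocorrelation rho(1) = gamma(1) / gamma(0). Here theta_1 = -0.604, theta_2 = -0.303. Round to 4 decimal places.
\rho(1) = -0.2890

For an MA(q) process with theta_0 = 1, the autocovariance is
  gamma(k) = sigma^2 * sum_{i=0..q-k} theta_i * theta_{i+k},
and rho(k) = gamma(k) / gamma(0). Sigma^2 cancels.
  numerator   = (1)*(-0.604) + (-0.604)*(-0.303) = -0.420988.
  denominator = (1)^2 + (-0.604)^2 + (-0.303)^2 = 1.456625.
  rho(1) = -0.420988 / 1.456625 = -0.2890.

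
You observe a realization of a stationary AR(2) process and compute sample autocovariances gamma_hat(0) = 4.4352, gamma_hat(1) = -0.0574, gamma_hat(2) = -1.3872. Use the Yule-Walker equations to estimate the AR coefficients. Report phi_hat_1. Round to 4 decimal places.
\hat\phi_{1} = -0.0170

The Yule-Walker equations for an AR(p) process read, in matrix form,
  Gamma_p phi = r_p,   with   (Gamma_p)_{ij} = gamma(|i - j|),
                       (r_p)_i = gamma(i),   i,j = 1..p.
Substitute the sample gammas (Toeplitz matrix and right-hand side of size 2):
  Gamma_p = [[4.4352, -0.0574], [-0.0574, 4.4352]]
  r_p     = [-0.0574, -1.3872]
Written out:
  4.4352 phi_1 - 0.0574 phi_2 = -0.0574
  -0.0574 phi_1 + 4.4352 phi_2 = -1.3872
Solve by Cramer's rule:
  det = gamma(0)^2 - gamma(1)^2 = (4.4352)^2 - (-0.0574)^2 = 19.67099904 - 0.00329476 = 19.66770428
  phi_hat_1 = [gamma(1) gamma(0) - gamma(1) gamma(2)] / det = [(-0.0574)(4.4352) - (-0.0574)(-1.3872)] / 19.66770428 = -0.33420576 / 19.66770428 = -0.017
  phi_hat_2 = [gamma(0) gamma(2) - gamma(1)^2] / det = [(4.4352)(-1.3872) - (-0.0574)^2] / 19.66770428 = -6.1558042 / 19.66770428 = -0.313
So phi_hat = [-0.0170, -0.3130].
Therefore phi_hat_1 = -0.0170.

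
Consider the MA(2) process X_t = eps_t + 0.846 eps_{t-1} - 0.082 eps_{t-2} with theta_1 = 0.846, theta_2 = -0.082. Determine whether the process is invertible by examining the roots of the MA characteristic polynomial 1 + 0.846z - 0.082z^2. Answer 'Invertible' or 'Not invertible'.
\text{Invertible}

The MA(q) characteristic polynomial is P(z) = 1 + 0.846z - 0.082z^2.
Invertibility requires all roots to lie outside the unit circle, i.e. |z| > 1 for every root.
Set 1 + (0.846) z + (-0.082) z^2 = 0, i.e. a z^2 + b z + c = 0 with a = -0.082, b = 0.846, c = 1.
Discriminant D = b^2 - 4ac = (0.846)^2 - 4*(-0.082)*1 = 0.715716 - (-0.328) = 1.043716.
D >= 0, so the roots are real: z = (-b +/- sqrt(D)) / (2a) = (-0.846 +/- 1.021624) / (-0.164).
  z_1 = (-0.846 + 1.021624) / (-0.164) = -1.0709,   |z_1| = 1.0709.
  z_2 = (-0.846 - 1.021624) / (-0.164) = 11.388,   |z_2| = 11.388.
Moduli of all roots: 1.0709, 11.3880.
All moduli strictly greater than 1? Yes.
Verdict: Invertible.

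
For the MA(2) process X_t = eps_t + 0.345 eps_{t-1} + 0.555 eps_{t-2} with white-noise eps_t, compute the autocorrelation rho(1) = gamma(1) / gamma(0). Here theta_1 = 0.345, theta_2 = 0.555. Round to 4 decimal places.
\rho(1) = 0.3759

For an MA(q) process with theta_0 = 1, the autocovariance is
  gamma(k) = sigma^2 * sum_{i=0..q-k} theta_i * theta_{i+k},
and rho(k) = gamma(k) / gamma(0). Sigma^2 cancels.
  numerator   = (1)*(0.345) + (0.345)*(0.555) = 0.536475.
  denominator = (1)^2 + (0.345)^2 + (0.555)^2 = 1.42705.
  rho(1) = 0.536475 / 1.42705 = 0.3759.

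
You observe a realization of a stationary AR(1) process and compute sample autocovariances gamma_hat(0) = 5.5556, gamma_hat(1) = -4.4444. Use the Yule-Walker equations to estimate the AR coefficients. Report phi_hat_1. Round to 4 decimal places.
\hat\phi_{1} = -0.8000

The Yule-Walker equations for an AR(p) process read, in matrix form,
  Gamma_p phi = r_p,   with   (Gamma_p)_{ij} = gamma(|i - j|),
                       (r_p)_i = gamma(i),   i,j = 1..p.
Substitute the sample gammas (Toeplitz matrix and right-hand side of size 1):
  Gamma_p = [[5.5556]]
  r_p     = [-4.4444]
With p = 1 this is the single equation gamma(0) phi_1 = gamma(1):
  phi_hat_1 = gamma(1) / gamma(0) = -4.4444 / 5.5556 = -0.8000.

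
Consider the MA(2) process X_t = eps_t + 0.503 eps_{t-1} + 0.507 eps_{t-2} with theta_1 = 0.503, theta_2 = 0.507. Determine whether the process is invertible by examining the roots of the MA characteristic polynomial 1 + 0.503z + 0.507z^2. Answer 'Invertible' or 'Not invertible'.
\text{Invertible}

The MA(q) characteristic polynomial is P(z) = 1 + 0.503z + 0.507z^2.
Invertibility requires all roots to lie outside the unit circle, i.e. |z| > 1 for every root.
Set 1 + (0.503) z + (0.507) z^2 = 0, i.e. a z^2 + b z + c = 0 with a = 0.507, b = 0.503, c = 1.
Discriminant D = b^2 - 4ac = (0.503)^2 - 4*(0.507)*1 = 0.253009 - (2.028) = -1.774991.
D < 0, so the roots are the complex-conjugate pair z = (-b +/- i sqrt(-D)) / (2a) = -0.4961 +/- 1.3139i.
For a conjugate pair |z|^2 = z * conj(z) = (product of roots) = c/a = 1/(0.507) = 1.972387, so |z| = sqrt(1.972387) = 1.4044 for both roots.
Moduli of all roots: 1.4044, 1.4044.
All moduli strictly greater than 1? Yes.
Verdict: Invertible.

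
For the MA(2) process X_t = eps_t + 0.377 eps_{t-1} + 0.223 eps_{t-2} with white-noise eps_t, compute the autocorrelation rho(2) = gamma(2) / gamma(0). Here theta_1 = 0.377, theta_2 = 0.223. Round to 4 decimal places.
\rho(2) = 0.1871

For an MA(q) process with theta_0 = 1, the autocovariance is
  gamma(k) = sigma^2 * sum_{i=0..q-k} theta_i * theta_{i+k},
and rho(k) = gamma(k) / gamma(0). Sigma^2 cancels.
  numerator   = (1)*(0.223) = 0.223.
  denominator = (1)^2 + (0.377)^2 + (0.223)^2 = 1.191858.
  rho(2) = 0.223 / 1.191858 = 0.1871.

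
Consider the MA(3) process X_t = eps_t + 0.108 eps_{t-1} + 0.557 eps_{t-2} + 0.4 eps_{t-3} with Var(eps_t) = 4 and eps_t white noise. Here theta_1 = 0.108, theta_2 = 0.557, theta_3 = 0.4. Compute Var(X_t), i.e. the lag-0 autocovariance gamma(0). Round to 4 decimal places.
\gamma(0) = 5.9277

For an MA(q) process X_t = eps_t + sum_i theta_i eps_{t-i} with
Var(eps_t) = sigma^2, the variance is
  gamma(0) = sigma^2 * (1 + sum_i theta_i^2).
  sum_i theta_i^2 = (0.108)^2 + (0.557)^2 + (0.4)^2 = 0.011664 + 0.310249 + 0.16 = 0.481913.
  gamma(0) = 4 * (1 + 0.481913) = 4 * 1.481913 = 5.927652, which rounds to 5.9277.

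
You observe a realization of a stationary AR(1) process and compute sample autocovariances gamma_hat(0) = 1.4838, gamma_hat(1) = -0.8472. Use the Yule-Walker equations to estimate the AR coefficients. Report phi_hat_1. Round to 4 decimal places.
\hat\phi_{1} = -0.5710

The Yule-Walker equations for an AR(p) process read, in matrix form,
  Gamma_p phi = r_p,   with   (Gamma_p)_{ij} = gamma(|i - j|),
                       (r_p)_i = gamma(i),   i,j = 1..p.
Substitute the sample gammas (Toeplitz matrix and right-hand side of size 1):
  Gamma_p = [[1.4838]]
  r_p     = [-0.8472]
With p = 1 this is the single equation gamma(0) phi_1 = gamma(1):
  phi_hat_1 = gamma(1) / gamma(0) = -0.8472 / 1.4838 = -0.5710.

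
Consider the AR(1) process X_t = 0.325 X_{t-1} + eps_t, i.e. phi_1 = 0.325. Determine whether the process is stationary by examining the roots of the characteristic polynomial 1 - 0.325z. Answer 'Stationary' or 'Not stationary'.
\text{Stationary}

The AR(p) characteristic polynomial is P(z) = 1 - 0.325z.
Stationarity requires all roots to lie outside the unit circle, i.e. |z| > 1 for every root.
This is linear in z: 1 + (-0.325) z = 0  =>  z = -1/(-0.325) = 3.076923,  |z| = 3.076923.
Moduli of all roots: 3.0769.
All moduli strictly greater than 1? Yes.
Verdict: Stationary.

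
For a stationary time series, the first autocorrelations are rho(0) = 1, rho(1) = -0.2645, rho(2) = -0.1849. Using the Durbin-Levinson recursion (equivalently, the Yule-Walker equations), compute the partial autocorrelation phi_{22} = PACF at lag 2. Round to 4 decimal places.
\phi_{22} = -0.2740

The PACF at lag k is phi_{kk}, the last component of the solution
to the Yule-Walker system G_k phi = r_k where
  (G_k)_{ij} = rho(|i - j|), (r_k)_i = rho(i), i,j = 1..k.
Equivalently, Durbin-Levinson gives phi_{kk} iteratively:
  phi_{11} = rho(1)
  phi_{kk} = [rho(k) - sum_{j=1..k-1} phi_{k-1,j} rho(k-j)]
            / [1 - sum_{j=1..k-1} phi_{k-1,j} rho(j)],
  phi_{k,j} = phi_{k-1,j} - phi_{kk} phi_{k-1,k-j},  j = 1..k-1.
Step k = 1:
  phi_11 = rho(1) = -0.2645.
Step k = 2:
  phi_22 = [rho(2) - phi_11 rho(1)] / [1 - phi_11 rho(1)] = [-0.1849 - (-0.2645)(-0.2645)] / [1 - (-0.2645)(-0.2645)]
         = -0.25486025 / 0.93003975 = -0.274.
Therefore phi_{22} = -0.2740.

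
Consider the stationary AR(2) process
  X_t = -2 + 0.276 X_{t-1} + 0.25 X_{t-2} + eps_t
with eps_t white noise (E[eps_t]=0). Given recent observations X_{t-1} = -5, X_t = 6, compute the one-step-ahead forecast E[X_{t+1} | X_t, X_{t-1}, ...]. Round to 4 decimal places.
E[X_{t+1} \mid \mathcal F_t] = -1.5940

For an AR(p) model X_t = c + sum_i phi_i X_{t-i} + eps_t, the
one-step-ahead conditional mean is
  E[X_{t+1} | X_t, ...] = c + sum_i phi_i X_{t+1-i}.
Substitute known values:
  E[X_{t+1} | ...] = -2 + (0.276) * (6) + (0.25) * (-5)
                   = -1.5940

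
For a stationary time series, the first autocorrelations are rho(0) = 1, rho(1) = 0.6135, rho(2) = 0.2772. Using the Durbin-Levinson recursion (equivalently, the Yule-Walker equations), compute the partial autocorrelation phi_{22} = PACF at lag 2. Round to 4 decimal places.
\phi_{22} = -0.1590

The PACF at lag k is phi_{kk}, the last component of the solution
to the Yule-Walker system G_k phi = r_k where
  (G_k)_{ij} = rho(|i - j|), (r_k)_i = rho(i), i,j = 1..k.
Equivalently, Durbin-Levinson gives phi_{kk} iteratively:
  phi_{11} = rho(1)
  phi_{kk} = [rho(k) - sum_{j=1..k-1} phi_{k-1,j} rho(k-j)]
            / [1 - sum_{j=1..k-1} phi_{k-1,j} rho(j)],
  phi_{k,j} = phi_{k-1,j} - phi_{kk} phi_{k-1,k-j},  j = 1..k-1.
Step k = 1:
  phi_11 = rho(1) = 0.6135.
Step k = 2:
  phi_22 = [rho(2) - phi_11 rho(1)] / [1 - phi_11 rho(1)] = [0.2772 - (0.6135)(0.6135)] / [1 - (0.6135)(0.6135)]
         = -0.09918225 / 0.62361775 = -0.159.
Therefore phi_{22} = -0.1590.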